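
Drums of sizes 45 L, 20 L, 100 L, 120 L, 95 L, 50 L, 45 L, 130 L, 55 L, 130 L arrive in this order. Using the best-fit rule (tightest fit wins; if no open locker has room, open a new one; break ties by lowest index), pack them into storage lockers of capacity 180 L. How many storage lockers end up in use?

  45 → locker 1 (new)  [load 45/180]
  20 → locker 1  [load 65/180]
  100 → locker 1  [load 165/180]
  120 → locker 2 (new)  [load 120/180]
  95 → locker 3 (new)  [load 95/180]
  50 → locker 2  [load 170/180]
  45 → locker 3  [load 140/180]
  130 → locker 4 (new)  [load 130/180]
  55 → locker 5 (new)  [load 55/180]
  130 → locker 6 (new)  [load 130/180]
6 storage lockers opened.

6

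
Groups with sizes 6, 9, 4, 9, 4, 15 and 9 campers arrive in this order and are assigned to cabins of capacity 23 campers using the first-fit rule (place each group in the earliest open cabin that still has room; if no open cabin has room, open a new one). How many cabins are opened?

  6 → cabin 1 (new)  [load 6/23]
  9 → cabin 1  [load 15/23]
  4 → cabin 1  [load 19/23]
  9 → cabin 2 (new)  [load 9/23]
  4 → cabin 1  [load 23/23]
  15 → cabin 3 (new)  [load 15/23]
  9 → cabin 2  [load 18/23]
3 cabins opened.

3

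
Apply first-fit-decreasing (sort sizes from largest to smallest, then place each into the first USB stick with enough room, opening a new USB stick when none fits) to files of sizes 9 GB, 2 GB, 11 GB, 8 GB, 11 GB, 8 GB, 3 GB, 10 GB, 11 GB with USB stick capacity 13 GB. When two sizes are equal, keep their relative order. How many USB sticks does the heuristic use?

7

Sorted descending: 11, 11, 11, 10, 9, 8, 8, 3, 2.
  11 → USB stick 1 (new)  [load 11/13]
  11 → USB stick 2 (new)  [load 11/13]
  11 → USB stick 3 (new)  [load 11/13]
  10 → USB stick 4 (new)  [load 10/13]
  9 → USB stick 5 (new)  [load 9/13]
  8 → USB stick 6 (new)  [load 8/13]
  8 → USB stick 7 (new)  [load 8/13]
  3 → USB stick 4  [load 13/13]
  2 → USB stick 1  [load 13/13]
7 USB sticks opened.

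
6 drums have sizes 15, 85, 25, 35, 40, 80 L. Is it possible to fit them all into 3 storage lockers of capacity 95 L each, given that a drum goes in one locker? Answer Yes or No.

Total = 280 L; ⌈280/95⌉ = 3.
The bound of 3 does not rule out 3, but exhaustive search shows no assignment into 3 storage lockers of capacity 95 L exists — the minimum is 4.

No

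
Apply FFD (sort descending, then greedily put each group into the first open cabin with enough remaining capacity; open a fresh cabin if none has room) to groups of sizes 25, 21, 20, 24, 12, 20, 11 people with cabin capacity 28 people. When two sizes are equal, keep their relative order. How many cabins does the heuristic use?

6

Sorted descending: 25, 24, 21, 20, 20, 12, 11.
  25 → cabin 1 (new)  [load 25/28]
  24 → cabin 2 (new)  [load 24/28]
  21 → cabin 3 (new)  [load 21/28]
  20 → cabin 4 (new)  [load 20/28]
  20 → cabin 5 (new)  [load 20/28]
  12 → cabin 6 (new)  [load 12/28]
  11 → cabin 6  [load 23/28]
6 cabins opened.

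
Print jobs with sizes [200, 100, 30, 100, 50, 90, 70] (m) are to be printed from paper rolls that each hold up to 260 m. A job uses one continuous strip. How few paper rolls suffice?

Total = 200 + 100 + 100 + 90 + 70 + 50 + 30 = 640 m.
Lower bound: ⌈640/260⌉ = 3 paper rolls.
A packing using 3 paper rolls:
  roll 1: 200 + 50 = 250
  roll 2: 100 + 100 + 30 = 230
  roll 3: 90 + 70 = 160
This matches the lower bound, so 3 is optimal.

3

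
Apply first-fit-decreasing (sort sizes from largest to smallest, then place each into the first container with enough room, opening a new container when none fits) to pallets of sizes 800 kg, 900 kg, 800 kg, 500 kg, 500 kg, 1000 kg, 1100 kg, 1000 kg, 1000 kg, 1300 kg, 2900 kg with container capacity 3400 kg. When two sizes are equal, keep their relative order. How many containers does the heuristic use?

Sorted descending: 2900, 1300, 1100, 1000, 1000, 1000, 900, 800, 800, 500, 500.
  2900 → container 1 (new)  [load 2900/3400]
  1300 → container 2 (new)  [load 1300/3400]
  1100 → container 2  [load 2400/3400]
  1000 → container 2  [load 3400/3400]
  1000 → container 3 (new)  [load 1000/3400]
  1000 → container 3  [load 2000/3400]
  900 → container 3  [load 2900/3400]
  800 → container 4 (new)  [load 800/3400]
  800 → container 4  [load 1600/3400]
  500 → container 1  [load 3400/3400]
  500 → container 3  [load 3400/3400]
4 containers opened.

4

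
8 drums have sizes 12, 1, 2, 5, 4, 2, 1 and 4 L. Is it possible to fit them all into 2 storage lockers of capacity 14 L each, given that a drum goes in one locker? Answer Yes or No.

Total = 31 L; ⌈31/14⌉ = 3.
At least 3 storage lockers are required, but only 2 are allowed.

No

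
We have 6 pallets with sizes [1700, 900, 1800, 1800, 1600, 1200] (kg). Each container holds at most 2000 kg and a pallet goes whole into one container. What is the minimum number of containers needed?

6

Total = 1800 + 1800 + 1700 + 1600 + 1200 + 900 = 9000 kg.
Lower bound: ⌈9000/2000⌉ = 5 containers.
A packing using 6 containers:
  container 1: 1800 = 1800
  container 2: 1800 = 1800
  container 3: 1700 = 1700
  container 4: 1600 = 1600
  container 5: 1200 = 1200
  container 6: 900 = 900
No arrangement into 5 containers stays within capacity, so 6 is optimal.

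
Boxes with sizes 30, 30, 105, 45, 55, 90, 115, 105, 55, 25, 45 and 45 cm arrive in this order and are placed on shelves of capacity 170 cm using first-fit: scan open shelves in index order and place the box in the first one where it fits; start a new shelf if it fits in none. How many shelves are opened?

5

  30 → shelf 1 (new)  [load 30/170]
  30 → shelf 1  [load 60/170]
  105 → shelf 1  [load 165/170]
  45 → shelf 2 (new)  [load 45/170]
  55 → shelf 2  [load 100/170]
  90 → shelf 3 (new)  [load 90/170]
  115 → shelf 4 (new)  [load 115/170]
  105 → shelf 5 (new)  [load 105/170]
  55 → shelf 2  [load 155/170]
  25 → shelf 3  [load 115/170]
  45 → shelf 3  [load 160/170]
  45 → shelf 4  [load 160/170]
5 shelves opened.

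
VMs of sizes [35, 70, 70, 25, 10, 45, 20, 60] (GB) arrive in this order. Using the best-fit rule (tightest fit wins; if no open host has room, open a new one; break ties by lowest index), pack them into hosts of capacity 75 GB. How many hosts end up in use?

  35 → host 1 (new)  [load 35/75]
  70 → host 2 (new)  [load 70/75]
  70 → host 3 (new)  [load 70/75]
  25 → host 1  [load 60/75]
  10 → host 1  [load 70/75]
  45 → host 4 (new)  [load 45/75]
  20 → host 4  [load 65/75]
  60 → host 5 (new)  [load 60/75]
5 hosts opened.

5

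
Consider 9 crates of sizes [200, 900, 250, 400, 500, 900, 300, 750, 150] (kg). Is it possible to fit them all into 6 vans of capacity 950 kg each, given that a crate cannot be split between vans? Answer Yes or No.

Yes

A valid assignment using 5 vans:
  van 1: 900 = 900
  van 2: 900 = 900
  van 3: 750 + 200 = 950
  van 4: 500 + 400 = 900
  van 5: 300 + 250 + 150 = 700
That uses only 5 ≤ 6, so 6 vans are enough.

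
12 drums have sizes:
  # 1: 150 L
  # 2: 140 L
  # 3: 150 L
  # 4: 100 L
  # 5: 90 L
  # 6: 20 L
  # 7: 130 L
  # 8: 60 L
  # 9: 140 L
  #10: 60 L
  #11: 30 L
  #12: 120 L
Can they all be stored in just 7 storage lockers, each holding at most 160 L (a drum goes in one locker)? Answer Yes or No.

No

Total = 1190 L; ⌈1190/160⌉ = 8.
At least 8 storage lockers are required, but only 7 are allowed.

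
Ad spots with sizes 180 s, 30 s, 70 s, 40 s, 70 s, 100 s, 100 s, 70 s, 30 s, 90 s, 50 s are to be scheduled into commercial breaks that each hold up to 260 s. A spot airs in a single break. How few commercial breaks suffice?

4

Total = 180 + 100 + 100 + 90 + 70 + 70 + 70 + 50 + 40 + 30 + 30 = 830 s.
Lower bound: ⌈830/260⌉ = 4 commercial breaks.
A packing using 4 commercial breaks:
  break 1: 180 + 70 = 250
  break 2: 100 + 100 + 50 = 250
  break 3: 90 + 70 + 70 + 30 = 260
  break 4: 40 + 30 = 70
This matches the lower bound, so 4 is optimal.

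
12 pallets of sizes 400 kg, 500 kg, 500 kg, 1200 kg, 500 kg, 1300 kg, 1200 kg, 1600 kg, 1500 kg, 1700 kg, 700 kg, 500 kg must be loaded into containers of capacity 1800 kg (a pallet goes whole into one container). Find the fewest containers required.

Total = 1700 + 1600 + 1500 + 1300 + 1200 + 1200 + 700 + 500 + 500 + 500 + 500 + 400 = 11600 kg.
Lower bound: ⌈11600/1800⌉ = 7 containers.
A packing using 7 containers:
  container 1: 1700 = 1700
  container 2: 1600 = 1600
  container 3: 1500 = 1500
  container 4: 1300 + 500 = 1800
  container 5: 1200 + 500 = 1700
  container 6: 1200 + 500 = 1700
  container 7: 700 + 500 + 400 = 1600
This matches the lower bound, so 7 is optimal.

7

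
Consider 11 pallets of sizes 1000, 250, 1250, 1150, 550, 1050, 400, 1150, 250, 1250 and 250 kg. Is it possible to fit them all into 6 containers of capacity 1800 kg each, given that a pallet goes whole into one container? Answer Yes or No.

A valid assignment using 6 containers:
  container 1: 1250 + 550 = 1800
  container 2: 1250 + 400 = 1650
  container 3: 1150 + 250 + 250 = 1650
  container 4: 1150 + 250 = 1400
  container 5: 1050 = 1050
  container 6: 1000 = 1000
Every load is within 1800 kg, so 6 containers suffice.

Yes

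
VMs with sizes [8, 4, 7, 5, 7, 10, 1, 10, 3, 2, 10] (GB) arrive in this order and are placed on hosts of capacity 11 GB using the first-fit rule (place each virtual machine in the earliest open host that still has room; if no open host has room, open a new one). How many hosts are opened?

7

  8 → host 1 (new)  [load 8/11]
  4 → host 2 (new)  [load 4/11]
  7 → host 2  [load 11/11]
  5 → host 3 (new)  [load 5/11]
  7 → host 4 (new)  [load 7/11]
  10 → host 5 (new)  [load 10/11]
  1 → host 1  [load 9/11]
  10 → host 6 (new)  [load 10/11]
  3 → host 3  [load 8/11]
  2 → host 1  [load 11/11]
  10 → host 7 (new)  [load 10/11]
7 hosts opened.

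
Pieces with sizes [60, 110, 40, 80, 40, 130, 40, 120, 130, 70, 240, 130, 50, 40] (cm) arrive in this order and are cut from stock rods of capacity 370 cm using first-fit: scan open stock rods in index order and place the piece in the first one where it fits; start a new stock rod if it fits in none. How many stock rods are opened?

  60 → stock rod 1 (new)  [load 60/370]
  110 → stock rod 1  [load 170/370]
  40 → stock rod 1  [load 210/370]
  80 → stock rod 1  [load 290/370]
  40 → stock rod 1  [load 330/370]
  130 → stock rod 2 (new)  [load 130/370]
  40 → stock rod 1  [load 370/370]
  120 → stock rod 2  [load 250/370]
  130 → stock rod 3 (new)  [load 130/370]
  70 → stock rod 2  [load 320/370]
  240 → stock rod 3  [load 370/370]
  130 → stock rod 4 (new)  [load 130/370]
  50 → stock rod 2  [load 370/370]
  40 → stock rod 4  [load 170/370]
4 stock rods opened.

4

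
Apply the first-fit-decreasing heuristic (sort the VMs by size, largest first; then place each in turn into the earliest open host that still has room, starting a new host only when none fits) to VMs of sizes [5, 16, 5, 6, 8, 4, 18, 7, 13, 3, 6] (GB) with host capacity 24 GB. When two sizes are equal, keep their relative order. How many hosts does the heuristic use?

4

Sorted descending: 18, 16, 13, 8, 7, 6, 6, 5, 5, 4, 3.
  18 → host 1 (new)  [load 18/24]
  16 → host 2 (new)  [load 16/24]
  13 → host 3 (new)  [load 13/24]
  8 → host 2  [load 24/24]
  7 → host 3  [load 20/24]
  6 → host 1  [load 24/24]
  6 → host 4 (new)  [load 6/24]
  5 → host 4  [load 11/24]
  5 → host 4  [load 16/24]
  4 → host 3  [load 24/24]
  3 → host 4  [load 19/24]
4 hosts opened.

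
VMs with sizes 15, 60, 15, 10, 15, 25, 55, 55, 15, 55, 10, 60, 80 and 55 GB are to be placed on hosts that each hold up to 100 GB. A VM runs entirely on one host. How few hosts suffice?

Total = 80 + 60 + 60 + 55 + 55 + 55 + 55 + 25 + 15 + 15 + 15 + 15 + 10 + 10 = 525 GB.
Lower bound: ⌈525/100⌉ = 6 hosts.
Also, 7 VMs each exceed 50 GB, and no two of those can share a host, so at least 7 hosts are needed.
A packing using 7 hosts:
  host 1: 80 + 15 = 95
  host 2: 60 + 25 + 15 = 100
  host 3: 60 + 15 + 15 + 10 = 100
  host 4: 55 + 10 = 65
  host 5: 55 = 55
  host 6: 55 = 55
  host 7: 55 = 55
This matches the lower bound, so 7 is optimal.

7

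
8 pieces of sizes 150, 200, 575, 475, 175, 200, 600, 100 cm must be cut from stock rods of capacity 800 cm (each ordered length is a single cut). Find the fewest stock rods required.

Total = 600 + 575 + 475 + 200 + 200 + 175 + 150 + 100 = 2475 cm.
Lower bound: ⌈2475/800⌉ = 4 stock rods.
A packing using 4 stock rods:
  stock rod 1: 600 + 200 = 800
  stock rod 2: 575 + 200 = 775
  stock rod 3: 475 + 175 + 150 = 800
  stock rod 4: 100 = 100
This matches the lower bound, so 4 is optimal.

4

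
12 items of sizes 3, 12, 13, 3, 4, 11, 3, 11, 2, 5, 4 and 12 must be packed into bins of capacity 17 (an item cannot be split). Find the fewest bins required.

Total = 13 + 12 + 12 + 11 + 11 + 5 + 4 + 4 + 3 + 3 + 3 + 2 = 83.
Lower bound: ⌈83/17⌉ = 5 bins.
A packing using 5 bins:
  bin 1: 13 + 4 = 17
  bin 2: 12 + 5 = 17
  bin 3: 12 + 4 = 16
  bin 4: 11 + 3 + 3 = 17
  bin 5: 11 + 3 + 2 = 16
This matches the lower bound, so 5 is optimal.

5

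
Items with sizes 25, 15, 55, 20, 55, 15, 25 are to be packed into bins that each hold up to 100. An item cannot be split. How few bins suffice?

3

Total = 55 + 55 + 25 + 25 + 20 + 15 + 15 = 210.
Lower bound: ⌈210/100⌉ = 3 bins.
A packing using 3 bins:
  bin 1: 55 + 25 + 20 = 100
  bin 2: 55 + 25 + 15 = 95
  bin 3: 15 = 15
This matches the lower bound, so 3 is optimal.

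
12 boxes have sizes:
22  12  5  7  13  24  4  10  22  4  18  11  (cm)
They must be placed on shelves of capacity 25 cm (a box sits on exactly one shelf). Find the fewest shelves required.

7

Total = 24 + 22 + 22 + 18 + 13 + 12 + 11 + 10 + 7 + 5 + 4 + 4 = 152 cm.
Lower bound: ⌈152/25⌉ = 7 shelves.
A packing using 7 shelves:
  shelf 1: 24 = 24
  shelf 2: 22 = 22
  shelf 3: 22 = 22
  shelf 4: 18 + 7 = 25
  shelf 5: 13 + 12 = 25
  shelf 6: 11 + 10 + 4 = 25
  shelf 7: 5 + 4 = 9
This matches the lower bound, so 7 is optimal.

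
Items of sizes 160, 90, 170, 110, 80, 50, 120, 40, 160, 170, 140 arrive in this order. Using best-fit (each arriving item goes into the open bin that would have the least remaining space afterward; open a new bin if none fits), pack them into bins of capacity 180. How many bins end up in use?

8

  160 → bin 1 (new)  [load 160/180]
  90 → bin 2 (new)  [load 90/180]
  170 → bin 3 (new)  [load 170/180]
  110 → bin 4 (new)  [load 110/180]
  80 → bin 2  [load 170/180]
  50 → bin 4  [load 160/180]
  120 → bin 5 (new)  [load 120/180]
  40 → bin 5  [load 160/180]
  160 → bin 6 (new)  [load 160/180]
  170 → bin 7 (new)  [load 170/180]
  140 → bin 8 (new)  [load 140/180]
8 bins opened.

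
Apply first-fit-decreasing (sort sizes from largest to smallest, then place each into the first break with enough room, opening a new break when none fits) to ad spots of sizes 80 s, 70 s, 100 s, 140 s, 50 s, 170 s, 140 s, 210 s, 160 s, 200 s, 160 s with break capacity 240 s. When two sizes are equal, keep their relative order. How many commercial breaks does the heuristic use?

7

Sorted descending: 210, 200, 170, 160, 160, 140, 140, 100, 80, 70, 50.
  210 → break 1 (new)  [load 210/240]
  200 → break 2 (new)  [load 200/240]
  170 → break 3 (new)  [load 170/240]
  160 → break 4 (new)  [load 160/240]
  160 → break 5 (new)  [load 160/240]
  140 → break 6 (new)  [load 140/240]
  140 → break 7 (new)  [load 140/240]
  100 → break 6  [load 240/240]
  80 → break 4  [load 240/240]
  70 → break 3  [load 240/240]
  50 → break 5  [load 210/240]
7 commercial breaks opened.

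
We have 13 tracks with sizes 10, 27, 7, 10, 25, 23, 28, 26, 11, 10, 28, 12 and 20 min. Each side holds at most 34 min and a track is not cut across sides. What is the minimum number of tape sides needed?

8

Total = 28 + 28 + 27 + 26 + 25 + 23 + 20 + 12 + 11 + 10 + 10 + 10 + 7 = 237 min.
Lower bound: ⌈237/34⌉ = 7 tape sides.
A packing using 8 tape sides:
  side 1: 28 = 28
  side 2: 28 = 28
  side 3: 27 + 7 = 34
  side 4: 26 = 26
  side 5: 25 = 25
  side 6: 23 + 11 = 34
  side 7: 20 + 12 = 32
  side 8: 10 + 10 + 10 = 30
No arrangement into 7 tape sides stays within capacity, so 8 is optimal.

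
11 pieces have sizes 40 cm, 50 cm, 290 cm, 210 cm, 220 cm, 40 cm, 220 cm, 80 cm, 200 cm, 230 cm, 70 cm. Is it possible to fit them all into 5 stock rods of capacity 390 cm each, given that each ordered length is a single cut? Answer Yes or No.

Total = 1650 cm; ⌈1650/390⌉ = 5.
6 pieces each exceed half the capacity and cannot share a stock rod, forcing at least 6 stock rods.
At least 6 stock rods are required, but only 5 are allowed.

No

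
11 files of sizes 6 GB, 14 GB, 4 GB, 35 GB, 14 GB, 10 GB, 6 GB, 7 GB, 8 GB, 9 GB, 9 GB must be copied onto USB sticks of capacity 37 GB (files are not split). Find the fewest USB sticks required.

4

Total = 35 + 14 + 14 + 10 + 9 + 9 + 8 + 7 + 6 + 6 + 4 = 122 GB.
Lower bound: ⌈122/37⌉ = 4 USB sticks.
A packing using 4 USB sticks:
  USB stick 1: 35 = 35
  USB stick 2: 14 + 14 + 9 = 37
  USB stick 3: 10 + 9 + 8 + 7 = 34
  USB stick 4: 6 + 6 + 4 = 16
This matches the lower bound, so 4 is optimal.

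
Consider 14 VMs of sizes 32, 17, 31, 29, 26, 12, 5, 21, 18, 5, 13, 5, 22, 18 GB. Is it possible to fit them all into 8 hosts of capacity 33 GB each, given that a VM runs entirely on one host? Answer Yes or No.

Total = 254 GB; ⌈254/33⌉ = 8.
9 VMs each exceed half the capacity and cannot share a host, forcing at least 9 hosts.
At least 9 hosts are required, but only 8 are allowed.

No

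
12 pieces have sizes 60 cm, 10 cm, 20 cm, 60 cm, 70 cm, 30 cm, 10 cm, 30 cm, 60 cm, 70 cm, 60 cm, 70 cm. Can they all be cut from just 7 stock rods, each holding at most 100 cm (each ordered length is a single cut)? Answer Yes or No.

Yes

A valid assignment using 7 stock rods:
  stock rod 1: 70 + 30 = 100
  stock rod 2: 70 + 30 = 100
  stock rod 3: 70 + 20 + 10 = 100
  stock rod 4: 60 + 10 = 70
  stock rod 5: 60 = 60
  stock rod 6: 60 = 60
  stock rod 7: 60 = 60
Every load is within 100 cm, so 7 stock rods suffice.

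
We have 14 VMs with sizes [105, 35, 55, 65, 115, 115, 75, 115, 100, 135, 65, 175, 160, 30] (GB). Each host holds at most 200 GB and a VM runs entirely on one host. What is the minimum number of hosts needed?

8

Total = 175 + 160 + 135 + 115 + 115 + 115 + 105 + 100 + 75 + 65 + 65 + 55 + 35 + 30 = 1345 GB.
Lower bound: ⌈1345/200⌉ = 7 hosts.
A packing using 8 hosts:
  host 1: 175 = 175
  host 2: 160 + 35 = 195
  host 3: 135 + 65 = 200
  host 4: 115 + 75 = 190
  host 5: 115 + 65 = 180
  host 6: 115 + 55 + 30 = 200
  host 7: 105 = 105
  host 8: 100 = 100
No arrangement into 7 hosts stays within capacity, so 8 is optimal.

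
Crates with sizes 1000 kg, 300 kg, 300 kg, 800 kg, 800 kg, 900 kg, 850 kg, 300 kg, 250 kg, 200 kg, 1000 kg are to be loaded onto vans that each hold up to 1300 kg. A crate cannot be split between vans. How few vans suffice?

6

Total = 1000 + 1000 + 900 + 850 + 800 + 800 + 300 + 300 + 300 + 250 + 200 = 6700 kg.
Lower bound: ⌈6700/1300⌉ = 6 vans.
A packing using 6 vans:
  van 1: 1000 + 300 = 1300
  van 2: 1000 + 300 = 1300
  van 3: 900 + 300 = 1200
  van 4: 850 + 250 + 200 = 1300
  van 5: 800 = 800
  van 6: 800 = 800
This matches the lower bound, so 6 is optimal.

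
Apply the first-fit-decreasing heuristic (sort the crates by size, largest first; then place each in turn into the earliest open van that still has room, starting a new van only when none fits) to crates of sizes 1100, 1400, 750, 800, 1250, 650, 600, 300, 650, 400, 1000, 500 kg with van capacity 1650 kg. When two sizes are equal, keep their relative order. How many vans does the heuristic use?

Sorted descending: 1400, 1250, 1100, 1000, 800, 750, 650, 650, 600, 500, 400, 300.
  1400 → van 1 (new)  [load 1400/1650]
  1250 → van 2 (new)  [load 1250/1650]
  1100 → van 3 (new)  [load 1100/1650]
  1000 → van 4 (new)  [load 1000/1650]
  800 → van 5 (new)  [load 800/1650]
  750 → van 5  [load 1550/1650]
  650 → van 4  [load 1650/1650]
  650 → van 6 (new)  [load 650/1650]
  600 → van 6  [load 1250/1650]
  500 → van 3  [load 1600/1650]
  400 → van 2  [load 1650/1650]
  300 → van 6  [load 1550/1650]
6 vans opened.

6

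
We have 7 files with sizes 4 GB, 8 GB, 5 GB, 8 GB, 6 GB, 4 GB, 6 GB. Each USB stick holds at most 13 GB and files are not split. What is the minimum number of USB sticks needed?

Total = 8 + 8 + 6 + 6 + 5 + 4 + 4 = 41 GB.
Lower bound: ⌈41/13⌉ = 4 USB sticks.
A packing using 4 USB sticks:
  USB stick 1: 8 + 5 = 13
  USB stick 2: 8 + 4 = 12
  USB stick 3: 6 + 6 = 12
  USB stick 4: 4 = 4
This matches the lower bound, so 4 is optimal.

4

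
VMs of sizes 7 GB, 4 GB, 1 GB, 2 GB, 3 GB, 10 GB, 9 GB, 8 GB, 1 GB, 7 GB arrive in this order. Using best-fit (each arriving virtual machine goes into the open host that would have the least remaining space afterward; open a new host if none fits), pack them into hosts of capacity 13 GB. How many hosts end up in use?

5

  7 → host 1 (new)  [load 7/13]
  4 → host 1  [load 11/13]
  1 → host 1  [load 12/13]
  2 → host 2 (new)  [load 2/13]
  3 → host 2  [load 5/13]
  10 → host 3 (new)  [load 10/13]
  9 → host 4 (new)  [load 9/13]
  8 → host 2  [load 13/13]
  1 → host 1  [load 13/13]
  7 → host 5 (new)  [load 7/13]
5 hosts opened.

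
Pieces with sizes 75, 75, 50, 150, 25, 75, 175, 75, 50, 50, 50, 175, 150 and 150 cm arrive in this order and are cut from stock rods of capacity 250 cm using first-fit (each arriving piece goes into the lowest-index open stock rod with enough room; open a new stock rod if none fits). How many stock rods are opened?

  75 → stock rod 1 (new)  [load 75/250]
  75 → stock rod 1  [load 150/250]
  50 → stock rod 1  [load 200/250]
  150 → stock rod 2 (new)  [load 150/250]
  25 → stock rod 1  [load 225/250]
  75 → stock rod 2  [load 225/250]
  175 → stock rod 3 (new)  [load 175/250]
  75 → stock rod 3  [load 250/250]
  50 → stock rod 4 (new)  [load 50/250]
  50 → stock rod 4  [load 100/250]
  50 → stock rod 4  [load 150/250]
  175 → stock rod 5 (new)  [load 175/250]
  150 → stock rod 6 (new)  [load 150/250]
  150 → stock rod 7 (new)  [load 150/250]
7 stock rods opened.

7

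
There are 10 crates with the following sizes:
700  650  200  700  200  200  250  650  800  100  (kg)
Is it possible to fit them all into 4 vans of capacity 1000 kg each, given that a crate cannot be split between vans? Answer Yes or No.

Total = 4450 kg; ⌈4450/1000⌉ = 5.
At least 5 vans are required, but only 4 are allowed.

No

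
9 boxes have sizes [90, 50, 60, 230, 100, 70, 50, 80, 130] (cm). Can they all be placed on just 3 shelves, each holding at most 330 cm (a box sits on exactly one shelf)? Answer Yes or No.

Yes

A valid assignment using 3 shelves:
  shelf 1: 230 + 100 = 330
  shelf 2: 130 + 90 + 80 = 300
  shelf 3: 70 + 60 + 50 + 50 = 230
Every load is within 330 cm, so 3 shelves suffice.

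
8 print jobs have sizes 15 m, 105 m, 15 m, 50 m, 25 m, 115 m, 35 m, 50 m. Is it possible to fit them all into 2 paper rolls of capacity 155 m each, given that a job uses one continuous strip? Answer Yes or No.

Total = 410 m; ⌈410/155⌉ = 3.
At least 3 paper rolls are required, but only 2 are allowed.

No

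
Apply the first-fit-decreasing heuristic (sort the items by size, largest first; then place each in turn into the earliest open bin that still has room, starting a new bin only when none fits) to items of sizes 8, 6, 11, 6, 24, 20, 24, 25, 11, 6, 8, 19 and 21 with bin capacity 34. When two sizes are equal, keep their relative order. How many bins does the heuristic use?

6

Sorted descending: 25, 24, 24, 21, 20, 19, 11, 11, 8, 8, 6, 6, 6.
  25 → bin 1 (new)  [load 25/34]
  24 → bin 2 (new)  [load 24/34]
  24 → bin 3 (new)  [load 24/34]
  21 → bin 4 (new)  [load 21/34]
  20 → bin 5 (new)  [load 20/34]
  19 → bin 6 (new)  [load 19/34]
  11 → bin 4  [load 32/34]
  11 → bin 5  [load 31/34]
  8 → bin 1  [load 33/34]
  8 → bin 2  [load 32/34]
  6 → bin 3  [load 30/34]
  6 → bin 6  [load 25/34]
  6 → bin 6  [load 31/34]
6 bins opened.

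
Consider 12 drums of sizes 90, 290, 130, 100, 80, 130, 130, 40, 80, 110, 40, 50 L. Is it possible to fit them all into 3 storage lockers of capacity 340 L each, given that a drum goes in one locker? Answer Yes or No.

No

Total = 1270 L; ⌈1270/340⌉ = 4.
At least 4 storage lockers are required, but only 3 are allowed.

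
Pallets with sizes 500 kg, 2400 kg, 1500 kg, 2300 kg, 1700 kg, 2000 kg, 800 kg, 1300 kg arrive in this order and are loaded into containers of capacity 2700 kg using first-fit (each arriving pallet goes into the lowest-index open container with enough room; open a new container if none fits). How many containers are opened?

  500 → container 1 (new)  [load 500/2700]
  2400 → container 2 (new)  [load 2400/2700]
  1500 → container 1  [load 2000/2700]
  2300 → container 3 (new)  [load 2300/2700]
  1700 → container 4 (new)  [load 1700/2700]
  2000 → container 5 (new)  [load 2000/2700]
  800 → container 4  [load 2500/2700]
  1300 → container 6 (new)  [load 1300/2700]
6 containers opened.

6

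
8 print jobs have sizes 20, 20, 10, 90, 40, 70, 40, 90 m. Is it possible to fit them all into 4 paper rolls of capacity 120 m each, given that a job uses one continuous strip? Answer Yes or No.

Yes

A valid assignment using 4 paper rolls:
  roll 1: 90 + 20 + 10 = 120
  roll 2: 90 + 20 = 110
  roll 3: 70 + 40 = 110
  roll 4: 40 = 40
Every load is within 120 m, so 4 paper rolls suffice.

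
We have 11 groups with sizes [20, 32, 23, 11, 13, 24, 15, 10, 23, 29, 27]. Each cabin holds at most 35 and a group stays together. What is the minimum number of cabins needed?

8

Total = 32 + 29 + 27 + 24 + 23 + 23 + 20 + 15 + 13 + 11 + 10 = 227.
Lower bound: ⌈227/35⌉ = 7 cabins.
A packing using 8 cabins:
  cabin 1: 32 = 32
  cabin 2: 29 = 29
  cabin 3: 27 = 27
  cabin 4: 24 + 11 = 35
  cabin 5: 23 + 10 = 33
  cabin 6: 23 = 23
  cabin 7: 20 + 15 = 35
  cabin 8: 13 = 13
No arrangement into 7 cabins stays within capacity, so 8 is optimal.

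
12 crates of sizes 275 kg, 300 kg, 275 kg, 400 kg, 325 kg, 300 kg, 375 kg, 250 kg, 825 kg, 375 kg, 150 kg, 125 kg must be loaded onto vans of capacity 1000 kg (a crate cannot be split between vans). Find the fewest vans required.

4

Total = 825 + 400 + 375 + 375 + 325 + 300 + 300 + 275 + 275 + 250 + 150 + 125 = 3975 kg.
Lower bound: ⌈3975/1000⌉ = 4 vans.
A packing using 4 vans:
  van 1: 825 + 150 = 975
  van 2: 400 + 325 + 275 = 1000
  van 3: 375 + 375 + 250 = 1000
  van 4: 300 + 300 + 275 + 125 = 1000
This matches the lower bound, so 4 is optimal.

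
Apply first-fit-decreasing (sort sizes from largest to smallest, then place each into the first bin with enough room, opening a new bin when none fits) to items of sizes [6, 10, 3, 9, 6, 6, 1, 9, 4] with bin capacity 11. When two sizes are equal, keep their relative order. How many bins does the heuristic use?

6

Sorted descending: 10, 9, 9, 6, 6, 6, 4, 3, 1.
  10 → bin 1 (new)  [load 10/11]
  9 → bin 2 (new)  [load 9/11]
  9 → bin 3 (new)  [load 9/11]
  6 → bin 4 (new)  [load 6/11]
  6 → bin 5 (new)  [load 6/11]
  6 → bin 6 (new)  [load 6/11]
  4 → bin 4  [load 10/11]
  3 → bin 5  [load 9/11]
  1 → bin 1  [load 11/11]
6 bins opened.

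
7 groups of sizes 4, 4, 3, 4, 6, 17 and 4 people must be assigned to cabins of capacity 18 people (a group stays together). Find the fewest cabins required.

Total = 17 + 6 + 4 + 4 + 4 + 4 + 3 = 42 people.
Lower bound: ⌈42/18⌉ = 3 cabins.
A packing using 3 cabins:
  cabin 1: 17 = 17
  cabin 2: 6 + 4 + 4 + 4 = 18
  cabin 3: 4 + 3 = 7
This matches the lower bound, so 3 is optimal.

3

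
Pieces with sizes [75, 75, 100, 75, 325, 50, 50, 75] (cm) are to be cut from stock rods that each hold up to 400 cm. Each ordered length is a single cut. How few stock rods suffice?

Total = 325 + 100 + 75 + 75 + 75 + 75 + 50 + 50 = 825 cm.
Lower bound: ⌈825/400⌉ = 3 stock rods.
A packing using 3 stock rods:
  stock rod 1: 325 + 75 = 400
  stock rod 2: 100 + 75 + 75 + 75 + 50 = 375
  stock rod 3: 50 = 50
This matches the lower bound, so 3 is optimal.

3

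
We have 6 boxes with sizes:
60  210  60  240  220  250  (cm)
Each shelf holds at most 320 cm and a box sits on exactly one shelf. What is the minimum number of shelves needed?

Total = 250 + 240 + 220 + 210 + 60 + 60 = 1040 cm.
Lower bound: ⌈1040/320⌉ = 4 shelves.
A packing using 4 shelves:
  shelf 1: 250 + 60 = 310
  shelf 2: 240 + 60 = 300
  shelf 3: 220 = 220
  shelf 4: 210 = 210
This matches the lower bound, so 4 is optimal.

4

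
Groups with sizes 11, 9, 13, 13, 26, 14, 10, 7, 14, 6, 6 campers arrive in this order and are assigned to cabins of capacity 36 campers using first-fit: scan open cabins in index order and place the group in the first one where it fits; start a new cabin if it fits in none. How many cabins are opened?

4

  11 → cabin 1 (new)  [load 11/36]
  9 → cabin 1  [load 20/36]
  13 → cabin 1  [load 33/36]
  13 → cabin 2 (new)  [load 13/36]
  26 → cabin 3 (new)  [load 26/36]
  14 → cabin 2  [load 27/36]
  10 → cabin 3  [load 36/36]
  7 → cabin 2  [load 34/36]
  14 → cabin 4 (new)  [load 14/36]
  6 → cabin 4  [load 20/36]
  6 → cabin 4  [load 26/36]
4 cabins opened.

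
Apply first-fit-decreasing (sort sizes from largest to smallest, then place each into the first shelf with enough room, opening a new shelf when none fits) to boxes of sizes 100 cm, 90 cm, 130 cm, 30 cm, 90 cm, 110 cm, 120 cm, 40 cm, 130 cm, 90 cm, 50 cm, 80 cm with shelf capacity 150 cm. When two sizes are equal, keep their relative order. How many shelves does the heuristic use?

Sorted descending: 130, 130, 120, 110, 100, 90, 90, 90, 80, 50, 40, 30.
  130 → shelf 1 (new)  [load 130/150]
  130 → shelf 2 (new)  [load 130/150]
  120 → shelf 3 (new)  [load 120/150]
  110 → shelf 4 (new)  [load 110/150]
  100 → shelf 5 (new)  [load 100/150]
  90 → shelf 6 (new)  [load 90/150]
  90 → shelf 7 (new)  [load 90/150]
  90 → shelf 8 (new)  [load 90/150]
  80 → shelf 9 (new)  [load 80/150]
  50 → shelf 5  [load 150/150]
  40 → shelf 4  [load 150/150]
  30 → shelf 3  [load 150/150]
9 shelves opened.

9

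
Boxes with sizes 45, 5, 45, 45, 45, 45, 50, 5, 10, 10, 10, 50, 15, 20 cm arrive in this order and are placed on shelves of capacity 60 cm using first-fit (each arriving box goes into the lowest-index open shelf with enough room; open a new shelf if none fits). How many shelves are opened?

8

  45 → shelf 1 (new)  [load 45/60]
  5 → shelf 1  [load 50/60]
  45 → shelf 2 (new)  [load 45/60]
  45 → shelf 3 (new)  [load 45/60]
  45 → shelf 4 (new)  [load 45/60]
  45 → shelf 5 (new)  [load 45/60]
  50 → shelf 6 (new)  [load 50/60]
  5 → shelf 1  [load 55/60]
  10 → shelf 2  [load 55/60]
  10 → shelf 3  [load 55/60]
  10 → shelf 4  [load 55/60]
  50 → shelf 7 (new)  [load 50/60]
  15 → shelf 5  [load 60/60]
  20 → shelf 8 (new)  [load 20/60]
8 shelves opened.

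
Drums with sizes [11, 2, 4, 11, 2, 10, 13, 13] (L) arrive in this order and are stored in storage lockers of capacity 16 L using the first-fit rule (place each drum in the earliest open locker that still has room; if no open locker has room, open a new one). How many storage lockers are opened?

5

  11 → locker 1 (new)  [load 11/16]
  2 → locker 1  [load 13/16]
  4 → locker 2 (new)  [load 4/16]
  11 → locker 2  [load 15/16]
  2 → locker 1  [load 15/16]
  10 → locker 3 (new)  [load 10/16]
  13 → locker 4 (new)  [load 13/16]
  13 → locker 5 (new)  [load 13/16]
5 storage lockers opened.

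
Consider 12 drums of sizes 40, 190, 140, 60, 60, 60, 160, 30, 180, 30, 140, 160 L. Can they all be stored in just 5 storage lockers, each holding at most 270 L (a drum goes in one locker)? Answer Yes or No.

No

Total = 1250 L; ⌈1250/270⌉ = 5.
6 drums each exceed half the capacity and cannot share a locker, forcing at least 6 storage lockers.
At least 6 storage lockers are required, but only 5 are allowed.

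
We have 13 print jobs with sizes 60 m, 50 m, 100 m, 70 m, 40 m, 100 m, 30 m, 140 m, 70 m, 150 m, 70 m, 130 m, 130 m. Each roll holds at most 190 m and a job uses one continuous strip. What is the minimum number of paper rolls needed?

Total = 150 + 140 + 130 + 130 + 100 + 100 + 70 + 70 + 70 + 60 + 50 + 40 + 30 = 1140 m.
Lower bound: ⌈1140/190⌉ = 6 paper rolls.
A packing using 7 paper rolls:
  roll 1: 150 + 40 = 190
  roll 2: 140 + 50 = 190
  roll 3: 130 + 60 = 190
  roll 4: 130 + 30 = 160
  roll 5: 100 + 70 = 170
  roll 6: 100 + 70 = 170
  roll 7: 70 = 70
No arrangement into 6 paper rolls stays within capacity, so 7 is optimal.

7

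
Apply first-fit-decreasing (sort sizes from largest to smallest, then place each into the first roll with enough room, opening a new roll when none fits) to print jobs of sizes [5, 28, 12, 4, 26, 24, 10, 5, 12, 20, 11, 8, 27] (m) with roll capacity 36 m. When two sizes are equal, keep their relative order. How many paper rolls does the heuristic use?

Sorted descending: 28, 27, 26, 24, 20, 12, 12, 11, 10, 8, 5, 5, 4.
  28 → roll 1 (new)  [load 28/36]
  27 → roll 2 (new)  [load 27/36]
  26 → roll 3 (new)  [load 26/36]
  24 → roll 4 (new)  [load 24/36]
  20 → roll 5 (new)  [load 20/36]
  12 → roll 4  [load 36/36]
  12 → roll 5  [load 32/36]
  11 → roll 6 (new)  [load 11/36]
  10 → roll 3  [load 36/36]
  8 → roll 1  [load 36/36]
  5 → roll 2  [load 32/36]
  5 → roll 6  [load 16/36]
  4 → roll 2  [load 36/36]
6 paper rolls opened.

6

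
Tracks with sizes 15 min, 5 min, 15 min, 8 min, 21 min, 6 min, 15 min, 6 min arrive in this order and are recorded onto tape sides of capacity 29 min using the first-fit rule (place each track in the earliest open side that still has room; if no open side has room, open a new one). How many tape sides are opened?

  15 → side 1 (new)  [load 15/29]
  5 → side 1  [load 20/29]
  15 → side 2 (new)  [load 15/29]
  8 → side 1  [load 28/29]
  21 → side 3 (new)  [load 21/29]
  6 → side 2  [load 21/29]
  15 → side 4 (new)  [load 15/29]
  6 → side 2  [load 27/29]
4 tape sides opened.

4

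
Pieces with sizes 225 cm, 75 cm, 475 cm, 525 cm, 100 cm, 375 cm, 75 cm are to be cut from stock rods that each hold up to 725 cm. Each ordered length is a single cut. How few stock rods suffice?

Total = 525 + 475 + 375 + 225 + 100 + 75 + 75 = 1850 cm.
Lower bound: ⌈1850/725⌉ = 3 stock rods.
A packing using 3 stock rods:
  stock rod 1: 525 + 100 + 75 = 700
  stock rod 2: 475 + 225 = 700
  stock rod 3: 375 + 75 = 450
This matches the lower bound, so 3 is optimal.

3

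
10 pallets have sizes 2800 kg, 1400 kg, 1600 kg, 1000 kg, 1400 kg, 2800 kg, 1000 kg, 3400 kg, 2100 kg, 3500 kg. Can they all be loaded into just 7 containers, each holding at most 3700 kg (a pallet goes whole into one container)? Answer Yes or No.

A valid assignment using 7 containers:
  container 1: 3500 = 3500
  container 2: 3400 = 3400
  container 3: 2800 = 2800
  container 4: 2800 = 2800
  container 5: 2100 + 1600 = 3700
  container 6: 1400 + 1400 = 2800
  container 7: 1000 + 1000 = 2000
Every load is within 3700 kg, so 7 containers suffice.

Yes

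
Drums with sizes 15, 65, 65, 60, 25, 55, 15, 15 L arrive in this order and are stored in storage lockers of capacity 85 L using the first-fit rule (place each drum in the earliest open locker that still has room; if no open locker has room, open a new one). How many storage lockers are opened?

  15 → locker 1 (new)  [load 15/85]
  65 → locker 1  [load 80/85]
  65 → locker 2 (new)  [load 65/85]
  60 → locker 3 (new)  [load 60/85]
  25 → locker 3  [load 85/85]
  55 → locker 4 (new)  [load 55/85]
  15 → locker 2  [load 80/85]
  15 → locker 4  [load 70/85]
4 storage lockers opened.

4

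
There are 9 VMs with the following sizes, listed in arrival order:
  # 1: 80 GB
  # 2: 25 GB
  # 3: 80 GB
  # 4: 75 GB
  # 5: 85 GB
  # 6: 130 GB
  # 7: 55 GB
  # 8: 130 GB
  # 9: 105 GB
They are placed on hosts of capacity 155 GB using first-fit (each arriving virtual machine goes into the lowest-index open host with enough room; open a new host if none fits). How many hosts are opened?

6

  80 → host 1 (new)  [load 80/155]
  25 → host 1  [load 105/155]
  80 → host 2 (new)  [load 80/155]
  75 → host 2  [load 155/155]
  85 → host 3 (new)  [load 85/155]
  130 → host 4 (new)  [load 130/155]
  55 → host 3  [load 140/155]
  130 → host 5 (new)  [load 130/155]
  105 → host 6 (new)  [load 105/155]
6 hosts opened.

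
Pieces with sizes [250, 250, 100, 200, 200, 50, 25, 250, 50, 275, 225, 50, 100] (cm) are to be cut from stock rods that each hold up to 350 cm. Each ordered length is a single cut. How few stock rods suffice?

Total = 275 + 250 + 250 + 250 + 225 + 200 + 200 + 100 + 100 + 50 + 50 + 50 + 25 = 2025 cm.
Lower bound: ⌈2025/350⌉ = 6 stock rods.
Also, 7 pieces each exceed 175 cm, and no two of those can share a stock rod, so at least 7 stock rods are needed.
A packing using 7 stock rods:
  stock rod 1: 275 + 50 + 25 = 350
  stock rod 2: 250 + 100 = 350
  stock rod 3: 250 + 100 = 350
  stock rod 4: 250 + 50 + 50 = 350
  stock rod 5: 225 = 225
  stock rod 6: 200 = 200
  stock rod 7: 200 = 200
This matches the lower bound, so 7 is optimal.

7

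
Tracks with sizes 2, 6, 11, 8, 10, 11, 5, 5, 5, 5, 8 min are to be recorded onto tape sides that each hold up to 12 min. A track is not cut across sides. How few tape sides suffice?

8

Total = 11 + 11 + 10 + 8 + 8 + 6 + 5 + 5 + 5 + 5 + 2 = 76 min.
Lower bound: ⌈76/12⌉ = 7 tape sides.
A packing using 8 tape sides:
  side 1: 11 = 11
  side 2: 11 = 11
  side 3: 10 + 2 = 12
  side 4: 8 = 8
  side 5: 8 = 8
  side 6: 6 + 5 = 11
  side 7: 5 + 5 = 10
  side 8: 5 = 5
No arrangement into 7 tape sides stays within capacity, so 8 is optimal.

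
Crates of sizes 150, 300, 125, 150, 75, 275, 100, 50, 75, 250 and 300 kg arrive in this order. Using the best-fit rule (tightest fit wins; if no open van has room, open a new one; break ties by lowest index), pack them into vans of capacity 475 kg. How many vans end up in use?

  150 → van 1 (new)  [load 150/475]
  300 → van 1  [load 450/475]
  125 → van 2 (new)  [load 125/475]
  150 → van 2  [load 275/475]
  75 → van 2  [load 350/475]
  275 → van 3 (new)  [load 275/475]
  100 → van 2  [load 450/475]
  50 → van 3  [load 325/475]
  75 → van 3  [load 400/475]
  250 → van 4 (new)  [load 250/475]
  300 → van 5 (new)  [load 300/475]
5 vans opened.

5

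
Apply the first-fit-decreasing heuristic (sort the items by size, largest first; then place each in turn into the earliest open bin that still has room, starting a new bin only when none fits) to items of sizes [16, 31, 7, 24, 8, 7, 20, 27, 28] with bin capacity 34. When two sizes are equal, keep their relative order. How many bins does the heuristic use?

Sorted descending: 31, 28, 27, 24, 20, 16, 8, 7, 7.
  31 → bin 1 (new)  [load 31/34]
  28 → bin 2 (new)  [load 28/34]
  27 → bin 3 (new)  [load 27/34]
  24 → bin 4 (new)  [load 24/34]
  20 → bin 5 (new)  [load 20/34]
  16 → bin 6 (new)  [load 16/34]
  8 → bin 4  [load 32/34]
  7 → bin 3  [load 34/34]
  7 → bin 5  [load 27/34]
6 bins opened.

6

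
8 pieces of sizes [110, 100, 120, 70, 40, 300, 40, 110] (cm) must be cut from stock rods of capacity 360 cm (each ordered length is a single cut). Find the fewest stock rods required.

3

Total = 300 + 120 + 110 + 110 + 100 + 70 + 40 + 40 = 890 cm.
Lower bound: ⌈890/360⌉ = 3 stock rods.
A packing using 3 stock rods:
  stock rod 1: 300 + 40 = 340
  stock rod 2: 120 + 110 + 110 = 340
  stock rod 3: 100 + 70 + 40 = 210
This matches the lower bound, so 3 is optimal.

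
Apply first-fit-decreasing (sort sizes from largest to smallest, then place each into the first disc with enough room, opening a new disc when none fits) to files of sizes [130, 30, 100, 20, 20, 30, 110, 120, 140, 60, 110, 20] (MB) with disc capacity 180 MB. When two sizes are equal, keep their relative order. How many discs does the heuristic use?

6

Sorted descending: 140, 130, 120, 110, 110, 100, 60, 30, 30, 20, 20, 20.
  140 → disc 1 (new)  [load 140/180]
  130 → disc 2 (new)  [load 130/180]
  120 → disc 3 (new)  [load 120/180]
  110 → disc 4 (new)  [load 110/180]
  110 → disc 5 (new)  [load 110/180]
  100 → disc 6 (new)  [load 100/180]
  60 → disc 3  [load 180/180]
  30 → disc 1  [load 170/180]
  30 → disc 2  [load 160/180]
  20 → disc 2  [load 180/180]
  20 → disc 4  [load 130/180]
  20 → disc 4  [load 150/180]
6 discs opened.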